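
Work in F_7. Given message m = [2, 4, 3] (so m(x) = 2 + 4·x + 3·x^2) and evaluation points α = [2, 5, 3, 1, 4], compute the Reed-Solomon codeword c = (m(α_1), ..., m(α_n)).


c = [1, 6, 6, 2, 3]

Message polynomial: m(x) = 2 + 4·x + 3·x^2 (mod 7).
For each evaluation point α_i, compute m(α_i) mod 7:
  α_1 = 2: Horner steps 3 → 3 → 1, so m(2) = 1.
  α_2 = 5: Horner steps 3 → 5 → 6, so m(5) = 6.
  α_3 = 3: Horner steps 3 → 6 → 6, so m(3) = 6.
  α_4 = 1: Horner steps 3 → 0 → 2, so m(1) = 2.
  α_5 = 4: Horner steps 3 → 2 → 3, so m(4) = 3.
Codeword c = [1, 6, 6, 2, 3] ∈ F_7^5.


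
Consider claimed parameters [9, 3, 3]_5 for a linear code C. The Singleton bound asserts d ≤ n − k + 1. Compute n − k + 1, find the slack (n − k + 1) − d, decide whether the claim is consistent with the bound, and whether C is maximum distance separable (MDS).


Singleton RHS = n − k + 1 = 7, slack = 4, bound satisfied, not MDS.

Singleton bound: d ≤ n − k + 1.
Here n = 9, k = 3, so n − k + 1 = 7.
Given d = 3, check d ≤ 7: YES.
Slack = (n − k + 1) − d = 4.
The code is NOT MDS (slack = 4 > 0).
Description: the claimed parameters are [9, 3, 3]_5; such a code would be non-MDS.


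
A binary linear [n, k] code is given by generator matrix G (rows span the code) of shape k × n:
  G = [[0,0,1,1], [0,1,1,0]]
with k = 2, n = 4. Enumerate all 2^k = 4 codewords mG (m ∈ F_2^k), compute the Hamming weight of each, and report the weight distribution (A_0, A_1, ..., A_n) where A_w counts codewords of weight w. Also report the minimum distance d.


Weight distribution: A_0 = 1, A_2 = 3. Minimum distance d = 2.

Enumerate all 2^2 = 4 messages m ∈ F_2^2.
For each, compute codeword c = mG in F_2^4, then tally its weight.
  m = 00 → c = 0000, weight = 0.
  m = 10 → c = 0011, weight = 2.
  m = 01 → c = 0110, weight = 2.
  m = 11 → c = 0101, weight = 2.
Tally weights:
  weight 0: 1 codewords.
  weight 2: 3 codewords.
Minimum distance d = smallest w > 0 with A_w > 0 = 2.
Sanity: Σ A_w = 4 = 2^2 = 4 ✓.


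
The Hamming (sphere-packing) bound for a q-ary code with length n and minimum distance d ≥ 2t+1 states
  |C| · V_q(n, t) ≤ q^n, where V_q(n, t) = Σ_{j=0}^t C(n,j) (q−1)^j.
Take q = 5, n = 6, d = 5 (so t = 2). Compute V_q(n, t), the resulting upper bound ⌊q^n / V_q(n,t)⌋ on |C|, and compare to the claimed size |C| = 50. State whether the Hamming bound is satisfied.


V_q(n, t) = 265, q^n = 15625, Hamming bound = 58, |C| = 50 ≤ bound (satisfied).

Step 1: Compute V_q(n, t) = Σ_{j=0}^2 C(n, j) (q−1)^j.
  j = 0: C(6,0)·(4)^0 = 1·1 = 1.
  j = 1: C(6,1)·(4)^1 = 6·4 = 24.
  j = 2: C(6,2)·(4)^2 = 15·16 = 240.
  V_q(n, t) = 1 + 24 + 240 = 265.
Step 2: q^n = 5^6 = 15625.
Step 3: Hamming bound ⌊q^n / V_q(n,t)⌋ = ⌊15625/265⌋ = 58.
Step 4: Compare |C| = 50 to 58: satisfied.
The claimed |C| lies below the Hamming bound.


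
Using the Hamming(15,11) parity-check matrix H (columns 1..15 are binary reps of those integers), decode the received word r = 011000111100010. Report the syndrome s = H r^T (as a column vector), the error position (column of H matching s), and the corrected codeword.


s = (0, 0, 1, 1)^T, error position = 3, corrected codeword c = 010000111100010

Compute s = H r^T mod 2 one row at a time:
  s_1 = 1 + 1 + 1 + 0 + 0 + 0 + 1 + 0 = 4 ≡ 0 (mod 2).
  s_2 = 0 + 0 + 0 + 1 + 0 + 0 + 1 + 0 = 2 ≡ 0 (mod 2).
  s_3 = 1 + 1 + 0 + 1 + 1 + 0 + 1 + 0 = 5 ≡ 1 (mod 2).
  s_4 = 0 + 1 + 0 + 1 + 1 + 0 + 0 + 0 = 3 ≡ 1 (mod 2).
s = (0, 0, 1, 1)^T — this equals column 3 of H (binary 0011), so error is at position 3.
Correct: flip bit 3 of r = 011000111100010 to get c = 010000111100010.


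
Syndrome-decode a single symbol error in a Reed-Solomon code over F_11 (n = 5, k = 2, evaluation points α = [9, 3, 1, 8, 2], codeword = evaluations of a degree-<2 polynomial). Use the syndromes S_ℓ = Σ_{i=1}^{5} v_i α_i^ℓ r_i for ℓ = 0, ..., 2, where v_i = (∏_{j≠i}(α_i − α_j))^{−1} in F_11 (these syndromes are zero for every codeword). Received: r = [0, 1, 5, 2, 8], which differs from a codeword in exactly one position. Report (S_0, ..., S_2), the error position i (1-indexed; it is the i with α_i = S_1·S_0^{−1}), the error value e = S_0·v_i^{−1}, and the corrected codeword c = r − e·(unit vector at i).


S = (8, 5, 10), error at position 5, error magnitude e = 5, c = [0, 1, 5, 2, 3].

Step 1: column multipliers v_i = (∏_{j≠i}(α_i − α_j))^{−1} mod 11.
  i = 1 (α = 9): (9−3)(9−1)(9−8)(9−2) = 6·8·1·7 = 336 ≡ 6, so v_1 = 6^{−1} = 2 (mod 11).
  i = 2 (α = 3): (3−9)(3−1)(3−8)(3−2) = (−6)·2·(−5)·1 = 60 ≡ 5, so v_2 = 5^{−1} = 9 (mod 11).
  i = 3 (α = 1): (1−9)(1−3)(1−8)(1−2) = (−8)·(−2)·(−7)·(−1) = 112 ≡ 2, so v_3 = 2^{−1} = 6 (mod 11).
  i = 4 (α = 8): (8−9)(8−3)(8−1)(8−2) = (−1)·5·7·6 = −210 ≡ 10, so v_4 = 10^{−1} = 10 (mod 11).
  i = 5 (α = 2): (2−9)(2−3)(2−1)(2−8) = (−7)·(−1)·1·(−6) = −42 ≡ 2, so v_5 = 2^{−1} = 6 (mod 11).
  v = [2, 9, 6, 10, 6].
Step 2: syndromes of r = [0, 1, 5, 2, 8] (all sums mod 11).
  S_0 = Σ v_i r_i = 2·0 + 9·1 + 6·5 + 10·2 + 6·8 = 107 ≡ 8.
  S_1 = Σ v_i α_i r_i = 2·9·0 + 9·3·1 + 6·1·5 + 10·8·2 + 6·2·8 = 313 ≡ 5.
  α_i^2 mod 11 = [4, 9, 1, 9, 4].
  S_2 = Σ v_i α_i^2 r_i = 2·4·0 + 9·9·1 + 6·1·5 + 10·9·2 + 6·4·8 = 483 ≡ 10.
  S = (8, 5, 10) ≠ 0, so r is not a codeword (an error is present).
Step 3: locate the error. For a single error e at position i, S_ℓ = v_i·e·α_i^ℓ, so α_err = S_1/S_0.
  S_0^{−1} = 8^{−1} = 7 (mod 11), so α_err = 5·7 = 35 ≡ 2 = α_5. Error position i = 5.
  Consistency check: S_2/S_1 = 10·9 = 90 ≡ 2 = α_err ✓ (single-error assumption holds).
Step 4: error magnitude e = S_0/v_5 = S_0·∏_{j≠5}(α_5 − α_j) = 8·2 = 16 ≡ 5 (mod 11).
Step 5: correct position 5: c_5 = r_5 − e = 8 − 5 ≡ 3 (mod 11). Hence c = [0, 1, 5, 2, 3].
  Check: interpolating c through the α_i gives m(x) = 7 + 9·x (degree < 2) with m(α_i) = c_i for every i, so c is indeed a codeword.


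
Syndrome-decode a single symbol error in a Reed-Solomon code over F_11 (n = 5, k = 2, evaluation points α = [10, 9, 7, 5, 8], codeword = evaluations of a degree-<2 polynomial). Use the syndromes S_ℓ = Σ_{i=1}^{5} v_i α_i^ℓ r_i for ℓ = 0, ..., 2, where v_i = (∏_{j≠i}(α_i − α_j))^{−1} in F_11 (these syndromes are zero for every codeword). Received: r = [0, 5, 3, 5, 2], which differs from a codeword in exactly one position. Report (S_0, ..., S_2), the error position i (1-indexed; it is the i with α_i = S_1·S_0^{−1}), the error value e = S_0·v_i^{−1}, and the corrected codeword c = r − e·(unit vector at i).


S = (5, 1, 9), error at position 2, error magnitude e = 4, c = [0, 1, 3, 5, 2].

Step 1: column multipliers v_i = (∏_{j≠i}(α_i − α_j))^{−1} mod 11.
  i = 1 (α = 10): (10−9)(10−7)(10−5)(10−8) = 1·3·5·2 = 30 ≡ 8, so v_1 = 8^{−1} = 7 (mod 11).
  i = 2 (α = 9): (9−10)(9−7)(9−5)(9−8) = (−1)·2·4·1 = −8 ≡ 3, so v_2 = 3^{−1} = 4 (mod 11).
  i = 3 (α = 7): (7−10)(7−9)(7−5)(7−8) = (−3)·(−2)·2·(−1) = −12 ≡ 10, so v_3 = 10^{−1} = 10 (mod 11).
  i = 4 (α = 5): (5−10)(5−9)(5−7)(5−8) = (−5)·(−4)·(−2)·(−3) = 120 ≡ 10, so v_4 = 10^{−1} = 10 (mod 11).
  i = 5 (α = 8): (8−10)(8−9)(8−7)(8−5) = (−2)·(−1)·1·3 = 6 ≡ 6, so v_5 = 6^{−1} = 2 (mod 11).
  v = [7, 4, 10, 10, 2].
Step 2: syndromes of r = [0, 5, 3, 5, 2] (all sums mod 11).
  S_0 = Σ v_i r_i = 7·0 + 4·5 + 10·3 + 10·5 + 2·2 = 104 ≡ 5.
  S_1 = Σ v_i α_i r_i = 7·10·0 + 4·9·5 + 10·7·3 + 10·5·5 + 2·8·2 = 672 ≡ 1.
  α_i^2 mod 11 = [1, 4, 5, 3, 9].
  S_2 = Σ v_i α_i^2 r_i = 7·1·0 + 4·4·5 + 10·5·3 + 10·3·5 + 2·9·2 = 416 ≡ 9.
  S = (5, 1, 9) ≠ 0, so r is not a codeword (an error is present).
Step 3: locate the error. For a single error e at position i, S_ℓ = v_i·e·α_i^ℓ, so α_err = S_1/S_0.
  S_0^{−1} = 5^{−1} = 9 (mod 11), so α_err = 1·9 = 9 ≡ 9 = α_2. Error position i = 2.
  Consistency check: S_2/S_1 = 9·1 = 9 ≡ 9 = α_err ✓ (single-error assumption holds).
Step 4: error magnitude e = S_0/v_2 = S_0·∏_{j≠2}(α_2 − α_j) = 5·3 = 15 ≡ 4 (mod 11).
Step 5: correct position 2: c_2 = r_2 − e = 5 − 4 ≡ 1 (mod 11). Hence c = [0, 1, 3, 5, 2].
  Check: interpolating c through the α_i gives m(x) = 10 + 10·x (degree < 2) with m(α_i) = c_i for every i, so c is indeed a codeword.


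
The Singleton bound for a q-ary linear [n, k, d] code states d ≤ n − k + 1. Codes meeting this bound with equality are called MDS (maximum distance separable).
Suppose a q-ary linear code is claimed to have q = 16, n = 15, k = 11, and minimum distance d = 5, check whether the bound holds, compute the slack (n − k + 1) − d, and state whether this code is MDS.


Singleton RHS = n − k + 1 = 5, slack = 0, bound satisfied, MDS.

Singleton bound: d ≤ n − k + 1.
Here n = 15, k = 11, so n − k + 1 = 5.
Given d = 5, check d ≤ 5: YES.
Slack = (n − k + 1) − d = 0.
The code is MDS (slack = 0).
Description: the claimed parameters are [15, 11, 5]_16; such a code would be MDS (meets Singleton bound).


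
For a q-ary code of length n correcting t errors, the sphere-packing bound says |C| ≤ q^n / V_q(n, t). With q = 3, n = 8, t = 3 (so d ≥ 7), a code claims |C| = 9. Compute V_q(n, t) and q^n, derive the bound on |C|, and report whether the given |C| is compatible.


V_q(n, t) = 577, q^n = 6561, Hamming bound = 11, |C| = 9 ≤ bound (satisfied).

Step 1: Compute V_q(n, t) = Σ_{j=0}^3 C(n, j) (q−1)^j.
  j = 0: C(8,0)·(2)^0 = 1·1 = 1.
  j = 1: C(8,1)·(2)^1 = 8·2 = 16.
  j = 2: C(8,2)·(2)^2 = 28·4 = 112.
  j = 3: C(8,3)·(2)^3 = 56·8 = 448.
  V_q(n, t) = 1 + 16 + 112 + 448 = 577.
Step 2: q^n = 3^8 = 6561.
Step 3: Hamming bound ⌊q^n / V_q(n,t)⌋ = ⌊6561/577⌋ = 11.
Step 4: Compare |C| = 9 to 11: satisfied.
The claimed |C| lies below the Hamming bound.


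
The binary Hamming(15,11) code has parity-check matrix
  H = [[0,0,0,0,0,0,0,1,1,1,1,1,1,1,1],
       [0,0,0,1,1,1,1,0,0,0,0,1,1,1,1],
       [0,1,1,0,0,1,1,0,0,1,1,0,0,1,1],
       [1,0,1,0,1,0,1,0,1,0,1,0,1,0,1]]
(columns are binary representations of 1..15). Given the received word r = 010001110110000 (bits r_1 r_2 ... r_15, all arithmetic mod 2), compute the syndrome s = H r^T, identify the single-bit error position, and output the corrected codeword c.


s = (1, 0, 1, 0)^T, error position = 10, corrected codeword c = 010001110010000

Compute s = H r^T mod 2 one row at a time:
  s_1 = 1 + 0 + 1 + 1 + 0 + 0 + 0 + 0 = 3 ≡ 1 (mod 2).
  s_2 = 0 + 0 + 1 + 1 + 0 + 0 + 0 + 0 = 2 ≡ 0 (mod 2).
  s_3 = 1 + 0 + 1 + 1 + 1 + 1 + 0 + 0 = 5 ≡ 1 (mod 2).
  s_4 = 0 + 0 + 0 + 1 + 0 + 1 + 0 + 0 = 2 ≡ 0 (mod 2).
s = (1, 0, 1, 0)^T — this equals column 10 of H (binary 1010), so error is at position 10.
Correct: flip bit 10 of r = 010001110110000 to get c = 010001110010000.


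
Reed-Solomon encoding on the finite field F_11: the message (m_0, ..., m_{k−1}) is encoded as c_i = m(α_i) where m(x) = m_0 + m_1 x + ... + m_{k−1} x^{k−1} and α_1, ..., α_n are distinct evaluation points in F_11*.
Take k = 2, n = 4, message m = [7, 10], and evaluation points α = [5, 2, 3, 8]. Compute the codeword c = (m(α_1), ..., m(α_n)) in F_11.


c = [2, 5, 4, 10]

Message polynomial: m(x) = 7 + 10·x (mod 11).
For each evaluation point α_i, compute m(α_i) mod 11:
  α_1 = 5: Horner steps 10 → 2, so m(5) = 2.
  α_2 = 2: Horner steps 10 → 5, so m(2) = 5.
  α_3 = 3: Horner steps 10 → 4, so m(3) = 4.
  α_4 = 8: Horner steps 10 → 10, so m(8) = 10.
Codeword c = [2, 5, 4, 10] ∈ F_11^4.


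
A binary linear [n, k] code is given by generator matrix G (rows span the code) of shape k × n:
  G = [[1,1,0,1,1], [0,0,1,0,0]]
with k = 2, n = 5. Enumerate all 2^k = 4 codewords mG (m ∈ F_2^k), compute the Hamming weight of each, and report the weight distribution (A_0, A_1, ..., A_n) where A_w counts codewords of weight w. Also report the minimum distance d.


Weight distribution: A_0 = 1, A_1 = 1, A_4 = 1, A_5 = 1. Minimum distance d = 1.

Enumerate all 2^2 = 4 messages m ∈ F_2^2.
For each, compute codeword c = mG in F_2^5, then tally its weight.
  m = 00 → c = 00000, weight = 0.
  m = 10 → c = 11011, weight = 4.
  m = 01 → c = 00100, weight = 1.
  m = 11 → c = 11111, weight = 5.
Tally weights:
  weight 0: 1 codewords.
  weight 1: 1 codewords.
  weight 4: 1 codewords.
  weight 5: 1 codewords.
Minimum distance d = smallest w > 0 with A_w > 0 = 1.
Sanity: Σ A_w = 4 = 2^2 = 4 ✓.


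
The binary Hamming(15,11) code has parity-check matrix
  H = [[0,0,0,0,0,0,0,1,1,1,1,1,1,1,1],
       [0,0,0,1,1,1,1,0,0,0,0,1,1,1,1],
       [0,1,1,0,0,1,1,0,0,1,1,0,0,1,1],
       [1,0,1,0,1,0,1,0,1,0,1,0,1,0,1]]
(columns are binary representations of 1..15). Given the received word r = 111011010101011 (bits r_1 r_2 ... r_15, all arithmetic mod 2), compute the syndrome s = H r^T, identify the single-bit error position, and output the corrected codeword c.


s = (1, 1, 0, 0)^T, error position = 12, corrected codeword c = 111011010100011

Compute s = H r^T mod 2 one row at a time:
  s_1 = 1 + 0 + 1 + 0 + 1 + 0 + 1 + 1 = 5 ≡ 1 (mod 2).
  s_2 = 0 + 1 + 1 + 0 + 1 + 0 + 1 + 1 = 5 ≡ 1 (mod 2).
  s_3 = 1 + 1 + 1 + 0 + 1 + 0 + 1 + 1 = 6 ≡ 0 (mod 2).
  s_4 = 1 + 1 + 1 + 0 + 0 + 0 + 0 + 1 = 4 ≡ 0 (mod 2).
s = (1, 1, 0, 0)^T — this equals column 12 of H (binary 1100), so error is at position 12.
Correct: flip bit 12 of r = 111011010101011 to get c = 111011010100011.


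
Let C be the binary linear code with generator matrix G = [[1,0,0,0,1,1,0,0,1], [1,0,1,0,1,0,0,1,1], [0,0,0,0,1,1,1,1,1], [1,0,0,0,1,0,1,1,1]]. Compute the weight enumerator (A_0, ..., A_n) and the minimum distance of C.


Weight distribution: A_0 = 1, A_2 = 3, A_3 = 4, A_4 = 3, A_5 = 4, A_6 = 1. Minimum distance d = 2.

Enumerate all 2^4 = 16 messages m ∈ F_2^4.
For each, compute codeword c = mG in F_2^9, then tally its weight.
  m = 0000 → c = 000000000, weight = 0.
  m = 1000 → c = 100011001, weight = 4.
  m = 0100 → c = 101010011, weight = 5.
  m = 1100 → c = 001001010, weight = 3.
  m = 0010 → c = 000011111, weight = 5.
  m = 1010 → c = 100000110, weight = 3.
  m = 0110 → c = 101001100, weight = 4.
  m = 1110 → c = 001010101, weight = 4.
  m = 0001 → c = 100010111, weight = 5.
  m = 1001 → c = 000001110, weight = 3.
  m = 0101 → c = 001000100, weight = 2.
  m = 1101 → c = 101011101, weight = 6.
  m = 0011 → c = 100001000, weight = 2.
  m = 1011 → c = 000010001, weight = 2.
  m = 0111 → c = 001011011, weight = 5.
  m = 1111 → c = 101000010, weight = 3.
Tally weights:
  weight 0: 1 codewords.
  weight 2: 3 codewords.
  weight 3: 4 codewords.
  weight 4: 3 codewords.
  weight 5: 4 codewords.
  weight 6: 1 codewords.
Minimum distance d = smallest w > 0 with A_w > 0 = 2.
Sanity: Σ A_w = 16 = 2^4 = 16 ✓.


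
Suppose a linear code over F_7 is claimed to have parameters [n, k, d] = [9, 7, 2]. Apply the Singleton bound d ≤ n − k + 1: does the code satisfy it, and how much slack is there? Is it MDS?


Singleton RHS = n − k + 1 = 3, slack = 1, bound satisfied, not MDS.

Singleton bound: d ≤ n − k + 1.
Here n = 9, k = 7, so n − k + 1 = 3.
Given d = 2, check d ≤ 3: YES.
Slack = (n − k + 1) − d = 1.
The code is NOT MDS (slack = 1 > 0).
Description: the claimed parameters are [9, 7, 2]_7; such a code would be non-MDS.


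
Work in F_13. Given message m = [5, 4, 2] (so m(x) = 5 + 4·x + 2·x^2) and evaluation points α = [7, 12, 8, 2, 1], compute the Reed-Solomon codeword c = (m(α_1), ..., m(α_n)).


c = [1, 3, 9, 8, 11]

Message polynomial: m(x) = 5 + 4·x + 2·x^2 (mod 13).
For each evaluation point α_i, compute m(α_i) mod 13:
  α_1 = 7: Horner steps 2 → 5 → 1, so m(7) = 1.
  α_2 = 12: Horner steps 2 → 2 → 3, so m(12) = 3.
  α_3 = 8: Horner steps 2 → 7 → 9, so m(8) = 9.
  α_4 = 2: Horner steps 2 → 8 → 8, so m(2) = 8.
  α_5 = 1: Horner steps 2 → 6 → 11, so m(1) = 11.
Codeword c = [1, 3, 9, 8, 11] ∈ F_13^5.


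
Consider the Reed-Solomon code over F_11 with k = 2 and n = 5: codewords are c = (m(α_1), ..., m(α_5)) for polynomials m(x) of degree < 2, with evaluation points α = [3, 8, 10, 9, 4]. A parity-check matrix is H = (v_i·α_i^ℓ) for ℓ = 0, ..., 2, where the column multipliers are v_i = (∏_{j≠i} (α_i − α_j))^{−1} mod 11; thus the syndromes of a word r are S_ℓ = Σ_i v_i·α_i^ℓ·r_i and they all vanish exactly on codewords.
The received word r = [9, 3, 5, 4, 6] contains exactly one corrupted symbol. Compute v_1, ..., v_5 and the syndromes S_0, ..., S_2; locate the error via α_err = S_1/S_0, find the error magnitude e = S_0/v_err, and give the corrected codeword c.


S = (7, 6, 2), error at position 5, error magnitude e = 7, c = [9, 3, 5, 4, 10].

Step 1: column multipliers v_i = (∏_{j≠i}(α_i − α_j))^{−1} mod 11.
  i = 1 (α = 3): (3−8)(3−10)(3−9)(3−4) = (−5)·(−7)·(−6)·(−1) = 210 ≡ 1, so v_1 = 1^{−1} = 1 (mod 11).
  i = 2 (α = 8): (8−3)(8−10)(8−9)(8−4) = 5·(−2)·(−1)·4 = 40 ≡ 7, so v_2 = 7^{−1} = 8 (mod 11).
  i = 3 (α = 10): (10−3)(10−8)(10−9)(10−4) = 7·2·1·6 = 84 ≡ 7, so v_3 = 7^{−1} = 8 (mod 11).
  i = 4 (α = 9): (9−3)(9−8)(9−10)(9−4) = 6·1·(−1)·5 = −30 ≡ 3, so v_4 = 3^{−1} = 4 (mod 11).
  i = 5 (α = 4): (4−3)(4−8)(4−10)(4−9) = 1·(−4)·(−6)·(−5) = −120 ≡ 1, so v_5 = 1^{−1} = 1 (mod 11).
  v = [1, 8, 8, 4, 1].
Step 2: syndromes of r = [9, 3, 5, 4, 6] (all sums mod 11).
  S_0 = Σ v_i r_i = 1·9 + 8·3 + 8·5 + 4·4 + 1·6 = 95 ≡ 7.
  S_1 = Σ v_i α_i r_i = 1·3·9 + 8·8·3 + 8·10·5 + 4·9·4 + 1·4·6 = 787 ≡ 6.
  α_i^2 mod 11 = [9, 9, 1, 4, 5].
  S_2 = Σ v_i α_i^2 r_i = 1·9·9 + 8·9·3 + 8·1·5 + 4·4·4 + 1·5·6 = 431 ≡ 2.
  S = (7, 6, 2) ≠ 0, so r is not a codeword (an error is present).
Step 3: locate the error. For a single error e at position i, S_ℓ = v_i·e·α_i^ℓ, so α_err = S_1/S_0.
  S_0^{−1} = 7^{−1} = 8 (mod 11), so α_err = 6·8 = 48 ≡ 4 = α_5. Error position i = 5.
  Consistency check: S_2/S_1 = 2·2 = 4 ≡ 4 = α_err ✓ (single-error assumption holds).
Step 4: error magnitude e = S_0/v_5 = S_0·∏_{j≠5}(α_5 − α_j) = 7·1 = 7 ≡ 7 (mod 11).
Step 5: correct position 5: c_5 = r_5 − e = 6 − 7 ≡ 10 (mod 11). Hence c = [9, 3, 5, 4, 10].
  Check: interpolating c through the α_i gives m(x) = 6 + 1·x (degree < 2) with m(α_i) = c_i for every i, so c is indeed a codeword.


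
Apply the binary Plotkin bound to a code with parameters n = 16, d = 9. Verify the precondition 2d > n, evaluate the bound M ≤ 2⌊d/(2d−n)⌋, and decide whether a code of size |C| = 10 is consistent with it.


Plotkin bound M ≤ 8; given |C| = 10 > bound (violated).

Check applicability: 2d = 18, n = 16.
2d − n = 2 > 0, so Plotkin applies.
Compute d/(2d−n) = 9/2 ≈ 4.5000.
⌊d/(2d−n)⌋ = 4.
Plotkin bound: M ≤ 2·4 = 8.
Given |C| = 10, check: VIOLATED.
This |C| is above the Plotkin bound, so no binary code with n = 16, d = 9 and 10 codewords exists.


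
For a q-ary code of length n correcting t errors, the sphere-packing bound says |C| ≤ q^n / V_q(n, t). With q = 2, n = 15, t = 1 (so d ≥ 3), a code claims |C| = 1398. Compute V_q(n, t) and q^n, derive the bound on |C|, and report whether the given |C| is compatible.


V_q(n, t) = 16, q^n = 32768, Hamming bound = 2048, |C| = 1398 ≤ bound (satisfied).

Step 1: Compute V_q(n, t) = Σ_{j=0}^1 C(n, j) (q−1)^j.
  j = 0: C(15,0)·(1)^0 = 1·1 = 1.
  j = 1: C(15,1)·(1)^1 = 15·1 = 15.
  V_q(n, t) = 1 + 15 = 16.
Step 2: q^n = 2^15 = 32768.
Step 3: Hamming bound ⌊q^n / V_q(n,t)⌋ = ⌊32768/16⌋ = 2048.
Step 4: Compare |C| = 1398 to 2048: satisfied.
The claimed |C| lies below the Hamming bound.


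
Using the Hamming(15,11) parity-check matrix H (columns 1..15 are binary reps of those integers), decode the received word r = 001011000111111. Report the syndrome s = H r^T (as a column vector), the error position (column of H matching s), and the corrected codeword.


s = (0, 0, 0, 1)^T, error position = 1, corrected codeword c = 101011000111111

Compute s = H r^T mod 2 one row at a time:
  s_1 = 0 + 0 + 1 + 1 + 1 + 1 + 1 + 1 = 6 ≡ 0 (mod 2).
  s_2 = 0 + 1 + 1 + 0 + 1 + 1 + 1 + 1 = 6 ≡ 0 (mod 2).
  s_3 = 0 + 1 + 1 + 0 + 1 + 1 + 1 + 1 = 6 ≡ 0 (mod 2).
  s_4 = 0 + 1 + 1 + 0 + 0 + 1 + 1 + 1 = 5 ≡ 1 (mod 2).
s = (0, 0, 0, 1)^T — this equals column 1 of H (binary 0001), so error is at position 1.
Correct: flip bit 1 of r = 001011000111111 to get c = 101011000111111.


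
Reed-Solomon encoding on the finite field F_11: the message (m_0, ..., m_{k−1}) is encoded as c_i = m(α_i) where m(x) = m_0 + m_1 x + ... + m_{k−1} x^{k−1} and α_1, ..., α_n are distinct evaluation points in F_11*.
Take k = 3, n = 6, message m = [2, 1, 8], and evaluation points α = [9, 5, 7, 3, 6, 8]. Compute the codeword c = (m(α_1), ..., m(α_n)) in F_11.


c = [10, 9, 5, 0, 10, 5]

Message polynomial: m(x) = 2 + 1·x + 8·x^2 (mod 11).
For each evaluation point α_i, compute m(α_i) mod 11:
  α_1 = 9: Horner steps 8 → 7 → 10, so m(9) = 10.
  α_2 = 5: Horner steps 8 → 8 → 9, so m(5) = 9.
  α_3 = 7: Horner steps 8 → 2 → 5, so m(7) = 5.
  α_4 = 3: Horner steps 8 → 3 → 0, so m(3) = 0.
  α_5 = 6: Horner steps 8 → 5 → 10, so m(6) = 10.
  α_6 = 8: Horner steps 8 → 10 → 5, so m(8) = 5.
Codeword c = [10, 9, 5, 0, 10, 5] ∈ F_11^6.


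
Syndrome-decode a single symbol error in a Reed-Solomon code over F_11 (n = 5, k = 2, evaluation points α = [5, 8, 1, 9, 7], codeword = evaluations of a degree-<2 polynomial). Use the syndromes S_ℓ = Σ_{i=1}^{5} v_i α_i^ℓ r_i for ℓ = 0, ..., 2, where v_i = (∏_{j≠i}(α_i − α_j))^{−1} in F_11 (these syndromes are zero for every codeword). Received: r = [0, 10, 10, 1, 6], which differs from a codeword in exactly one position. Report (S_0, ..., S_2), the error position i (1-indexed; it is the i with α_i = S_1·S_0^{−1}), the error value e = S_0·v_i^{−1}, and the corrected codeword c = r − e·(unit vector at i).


S = (1, 8, 9), error at position 2, error magnitude e = 1, c = [0, 9, 10, 1, 6].

Step 1: column multipliers v_i = (∏_{j≠i}(α_i − α_j))^{−1} mod 11.
  i = 1 (α = 5): (5−8)(5−1)(5−9)(5−7) = (−3)·4·(−4)·(−2) = −96 ≡ 3, so v_1 = 3^{−1} = 4 (mod 11).
  i = 2 (α = 8): (8−5)(8−1)(8−9)(8−7) = 3·7·(−1)·1 = −21 ≡ 1, so v_2 = 1^{−1} = 1 (mod 11).
  i = 3 (α = 1): (1−5)(1−8)(1−9)(1−7) = (−4)·(−7)·(−8)·(−6) = 1344 ≡ 2, so v_3 = 2^{−1} = 6 (mod 11).
  i = 4 (α = 9): (9−5)(9−8)(9−1)(9−7) = 4·1·8·2 = 64 ≡ 9, so v_4 = 9^{−1} = 5 (mod 11).
  i = 5 (α = 7): (7−5)(7−8)(7−1)(7−9) = 2·(−1)·6·(−2) = 24 ≡ 2, so v_5 = 2^{−1} = 6 (mod 11).
  v = [4, 1, 6, 5, 6].
Step 2: syndromes of r = [0, 10, 10, 1, 6] (all sums mod 11).
  S_0 = Σ v_i r_i = 4·0 + 1·10 + 6·10 + 5·1 + 6·6 = 111 ≡ 1.
  S_1 = Σ v_i α_i r_i = 4·5·0 + 1·8·10 + 6·1·10 + 5·9·1 + 6·7·6 = 437 ≡ 8.
  α_i^2 mod 11 = [3, 9, 1, 4, 5].
  S_2 = Σ v_i α_i^2 r_i = 4·3·0 + 1·9·10 + 6·1·10 + 5·4·1 + 6·5·6 = 350 ≡ 9.
  S = (1, 8, 9) ≠ 0, so r is not a codeword (an error is present).
Step 3: locate the error. For a single error e at position i, S_ℓ = v_i·e·α_i^ℓ, so α_err = S_1/S_0.
  S_0^{−1} = 1^{−1} = 1 (mod 11), so α_err = 8·1 = 8 ≡ 8 = α_2. Error position i = 2.
  Consistency check: S_2/S_1 = 9·7 = 63 ≡ 8 = α_err ✓ (single-error assumption holds).
Step 4: error magnitude e = S_0/v_2 = S_0·∏_{j≠2}(α_2 − α_j) = 1·1 = 1 ≡ 1 (mod 11).
Step 5: correct position 2: c_2 = r_2 − e = 10 − 1 ≡ 9 (mod 11). Hence c = [0, 9, 10, 1, 6].
  Check: interpolating c through the α_i gives m(x) = 7 + 3·x (degree < 2) with m(α_i) = c_i for every i, so c is indeed a codeword.


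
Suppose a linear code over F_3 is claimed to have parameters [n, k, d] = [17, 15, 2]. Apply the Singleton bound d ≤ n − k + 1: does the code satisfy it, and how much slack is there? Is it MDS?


Singleton RHS = n − k + 1 = 3, slack = 1, bound satisfied, not MDS.

Singleton bound: d ≤ n − k + 1.
Here n = 17, k = 15, so n − k + 1 = 3.
Given d = 2, check d ≤ 3: YES.
Slack = (n − k + 1) − d = 1.
The code is NOT MDS (slack = 1 > 0).
Description: the claimed parameters are [17, 15, 2]_3; such a code would be non-MDS.


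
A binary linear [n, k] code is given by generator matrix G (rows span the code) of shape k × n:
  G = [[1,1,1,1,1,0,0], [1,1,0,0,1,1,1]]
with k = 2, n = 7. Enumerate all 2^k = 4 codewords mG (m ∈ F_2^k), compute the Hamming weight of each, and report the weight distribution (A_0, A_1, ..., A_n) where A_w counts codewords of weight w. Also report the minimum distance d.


Weight distribution: A_0 = 1, A_4 = 1, A_5 = 2. Minimum distance d = 4.

Enumerate all 2^2 = 4 messages m ∈ F_2^2.
For each, compute codeword c = mG in F_2^7, then tally its weight.
  m = 00 → c = 0000000, weight = 0.
  m = 10 → c = 1111100, weight = 5.
  m = 01 → c = 1100111, weight = 5.
  m = 11 → c = 0011011, weight = 4.
Tally weights:
  weight 0: 1 codewords.
  weight 4: 1 codewords.
  weight 5: 2 codewords.
Minimum distance d = smallest w > 0 with A_w > 0 = 4.
Sanity: Σ A_w = 4 = 2^2 = 4 ✓.


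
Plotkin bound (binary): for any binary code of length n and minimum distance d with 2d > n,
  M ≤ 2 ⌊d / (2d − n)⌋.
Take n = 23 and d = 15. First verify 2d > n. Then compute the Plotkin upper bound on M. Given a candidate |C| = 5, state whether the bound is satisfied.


Plotkin bound M ≤ 4; given |C| = 5 > bound (violated).

Check applicability: 2d = 30, n = 23.
2d − n = 7 > 0, so Plotkin applies.
Compute d/(2d−n) = 15/7 ≈ 2.1429.
⌊d/(2d−n)⌋ = 2.
Plotkin bound: M ≤ 2·2 = 4.
Given |C| = 5, check: VIOLATED.
This |C| is above the Plotkin bound, so no binary code with n = 23, d = 15 and 5 codewords exists.


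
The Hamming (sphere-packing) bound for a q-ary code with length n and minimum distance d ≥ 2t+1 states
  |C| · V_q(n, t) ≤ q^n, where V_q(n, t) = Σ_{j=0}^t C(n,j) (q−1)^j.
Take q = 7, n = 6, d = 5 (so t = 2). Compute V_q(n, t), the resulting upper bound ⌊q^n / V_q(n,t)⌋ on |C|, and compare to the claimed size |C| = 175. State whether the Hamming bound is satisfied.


V_q(n, t) = 577, q^n = 117649, Hamming bound = 203, |C| = 175 ≤ bound (satisfied).

Step 1: Compute V_q(n, t) = Σ_{j=0}^2 C(n, j) (q−1)^j.
  j = 0: C(6,0)·(6)^0 = 1·1 = 1.
  j = 1: C(6,1)·(6)^1 = 6·6 = 36.
  j = 2: C(6,2)·(6)^2 = 15·36 = 540.
  V_q(n, t) = 1 + 36 + 540 = 577.
Step 2: q^n = 7^6 = 117649.
Step 3: Hamming bound ⌊q^n / V_q(n,t)⌋ = ⌊117649/577⌋ = 203.
Step 4: Compare |C| = 175 to 203: satisfied.
The claimed |C| lies below the Hamming bound.


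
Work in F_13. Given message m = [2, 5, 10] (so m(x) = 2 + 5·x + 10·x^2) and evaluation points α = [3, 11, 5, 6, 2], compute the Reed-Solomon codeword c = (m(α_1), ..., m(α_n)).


c = [3, 6, 4, 2, 0]

Message polynomial: m(x) = 2 + 5·x + 10·x^2 (mod 13).
For each evaluation point α_i, compute m(α_i) mod 13:
  α_1 = 3: Horner steps 10 → 9 → 3, so m(3) = 3.
  α_2 = 11: Horner steps 10 → 11 → 6, so m(11) = 6.
  α_3 = 5: Horner steps 10 → 3 → 4, so m(5) = 4.
  α_4 = 6: Horner steps 10 → 0 → 2, so m(6) = 2.
  α_5 = 2: Horner steps 10 → 12 → 0, so m(2) = 0.
Codeword c = [3, 6, 4, 2, 0] ∈ F_13^5.


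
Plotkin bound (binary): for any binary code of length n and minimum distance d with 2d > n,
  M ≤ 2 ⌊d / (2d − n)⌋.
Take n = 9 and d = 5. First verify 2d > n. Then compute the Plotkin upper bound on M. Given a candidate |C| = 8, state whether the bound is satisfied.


Plotkin bound M ≤ 10; given |C| = 8 ≤ bound (satisfied).

Check applicability: 2d = 10, n = 9.
2d − n = 1 > 0, so Plotkin applies.
Compute d/(2d−n) = 5/1 ≈ 5.0000.
⌊d/(2d−n)⌋ = 5.
Plotkin bound: M ≤ 2·5 = 10.
Given |C| = 8, check: satisfied.
This |C| is below the Plotkin bound.


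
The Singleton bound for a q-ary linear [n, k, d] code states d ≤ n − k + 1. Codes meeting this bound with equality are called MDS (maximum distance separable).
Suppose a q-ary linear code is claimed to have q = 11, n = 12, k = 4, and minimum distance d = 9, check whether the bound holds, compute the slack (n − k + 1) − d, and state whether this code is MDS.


Singleton RHS = n − k + 1 = 9, slack = 0, bound satisfied, MDS.

Singleton bound: d ≤ n − k + 1.
Here n = 12, k = 4, so n − k + 1 = 9.
Given d = 9, check d ≤ 9: YES.
Slack = (n − k + 1) − d = 0.
The code is MDS (slack = 0).
Description: the claimed parameters are [12, 4, 9]_11; such a code would be MDS (meets Singleton bound).


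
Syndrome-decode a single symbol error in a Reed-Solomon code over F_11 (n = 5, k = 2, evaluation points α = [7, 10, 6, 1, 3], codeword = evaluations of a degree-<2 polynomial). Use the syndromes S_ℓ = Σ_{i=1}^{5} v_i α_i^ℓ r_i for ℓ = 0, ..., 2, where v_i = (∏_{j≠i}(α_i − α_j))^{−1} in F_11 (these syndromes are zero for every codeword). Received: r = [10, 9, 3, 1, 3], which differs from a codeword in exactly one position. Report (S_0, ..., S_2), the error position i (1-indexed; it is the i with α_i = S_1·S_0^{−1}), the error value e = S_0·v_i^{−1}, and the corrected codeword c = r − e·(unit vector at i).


S = (4, 1, 3), error at position 5, error magnitude e = 10, c = [10, 9, 3, 1, 4].

Step 1: column multipliers v_i = (∏_{j≠i}(α_i − α_j))^{−1} mod 11.
  i = 1 (α = 7): (7−10)(7−6)(7−1)(7−3) = (−3)·1·6·4 = −72 ≡ 5, so v_1 = 5^{−1} = 9 (mod 11).
  i = 2 (α = 10): (10−7)(10−6)(10−1)(10−3) = 3·4·9·7 = 756 ≡ 8, so v_2 = 8^{−1} = 7 (mod 11).
  i = 3 (α = 6): (6−7)(6−10)(6−1)(6−3) = (−1)·(−4)·5·3 = 60 ≡ 5, so v_3 = 5^{−1} = 9 (mod 11).
  i = 4 (α = 1): (1−7)(1−10)(1−6)(1−3) = (−6)·(−9)·(−5)·(−2) = 540 ≡ 1, so v_4 = 1^{−1} = 1 (mod 11).
  i = 5 (α = 3): (3−7)(3−10)(3−6)(3−1) = (−4)·(−7)·(−3)·2 = −168 ≡ 8, so v_5 = 8^{−1} = 7 (mod 11).
  v = [9, 7, 9, 1, 7].
Step 2: syndromes of r = [10, 9, 3, 1, 3] (all sums mod 11).
  S_0 = Σ v_i r_i = 9·10 + 7·9 + 9·3 + 1·1 + 7·3 = 202 ≡ 4.
  S_1 = Σ v_i α_i r_i = 9·7·10 + 7·10·9 + 9·6·3 + 1·1·1 + 7·3·3 = 1486 ≡ 1.
  α_i^2 mod 11 = [5, 1, 3, 1, 9].
  S_2 = Σ v_i α_i^2 r_i = 9·5·10 + 7·1·9 + 9·3·3 + 1·1·1 + 7·9·3 = 784 ≡ 3.
  S = (4, 1, 3) ≠ 0, so r is not a codeword (an error is present).
Step 3: locate the error. For a single error e at position i, S_ℓ = v_i·e·α_i^ℓ, so α_err = S_1/S_0.
  S_0^{−1} = 4^{−1} = 3 (mod 11), so α_err = 1·3 = 3 ≡ 3 = α_5. Error position i = 5.
  Consistency check: S_2/S_1 = 3·1 = 3 ≡ 3 = α_err ✓ (single-error assumption holds).
Step 4: error magnitude e = S_0/v_5 = S_0·∏_{j≠5}(α_5 − α_j) = 4·8 = 32 ≡ 10 (mod 11).
Step 5: correct position 5: c_5 = r_5 − e = 3 − 10 ≡ 4 (mod 11). Hence c = [10, 9, 3, 1, 4].
  Check: interpolating c through the α_i gives m(x) = 5 + 7·x (degree < 2) with m(α_i) = c_i for every i, so c is indeed a codeword.


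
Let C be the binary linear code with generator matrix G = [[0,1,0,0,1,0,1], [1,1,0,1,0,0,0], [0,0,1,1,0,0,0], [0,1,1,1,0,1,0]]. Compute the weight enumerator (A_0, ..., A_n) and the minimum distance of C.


Weight distribution: A_0 = 1, A_2 = 2, A_3 = 6, A_4 = 3, A_5 = 2, A_6 = 2. Minimum distance d = 2.

Enumerate all 2^4 = 16 messages m ∈ F_2^4.
For each, compute codeword c = mG in F_2^7, then tally its weight.
  m = 0000 → c = 0000000, weight = 0.
  m = 1000 → c = 0100101, weight = 3.
  m = 0100 → c = 1101000, weight = 3.
  m = 1100 → c = 1001101, weight = 4.
  m = 0010 → c = 0011000, weight = 2.
  m = 1010 → c = 0111101, weight = 5.
  m = 0110 → c = 1110000, weight = 3.
  m = 1110 → c = 1010101, weight = 4.
  m = 0001 → c = 0111010, weight = 4.
  m = 1001 → c = 0011111, weight = 5.
  m = 0101 → c = 1010010, weight = 3.
  m = 1101 → c = 1110111, weight = 6.
  m = 0011 → c = 0100010, weight = 2.
  m = 1011 → c = 0000111, weight = 3.
  m = 0111 → c = 1001010, weight = 3.
  m = 1111 → c = 1101111, weight = 6.
Tally weights:
  weight 0: 1 codewords.
  weight 2: 2 codewords.
  weight 3: 6 codewords.
  weight 4: 3 codewords.
  weight 5: 2 codewords.
  weight 6: 2 codewords.
Minimum distance d = smallest w > 0 with A_w > 0 = 2.
Sanity: Σ A_w = 16 = 2^4 = 16 ✓.


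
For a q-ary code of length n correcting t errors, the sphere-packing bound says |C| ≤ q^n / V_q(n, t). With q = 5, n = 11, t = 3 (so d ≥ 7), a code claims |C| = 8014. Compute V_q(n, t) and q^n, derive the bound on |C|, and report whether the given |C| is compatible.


V_q(n, t) = 11485, q^n = 48828125, Hamming bound = 4251, |C| = 8014 > bound (violated).

Step 1: Compute V_q(n, t) = Σ_{j=0}^3 C(n, j) (q−1)^j.
  j = 0: C(11,0)·(4)^0 = 1·1 = 1.
  j = 1: C(11,1)·(4)^1 = 11·4 = 44.
  j = 2: C(11,2)·(4)^2 = 55·16 = 880.
  j = 3: C(11,3)·(4)^3 = 165·64 = 10560.
  V_q(n, t) = 1 + 44 + 880 + 10560 = 11485.
Step 2: q^n = 5^11 = 48828125.
Step 3: Hamming bound ⌊q^n / V_q(n,t)⌋ = ⌊48828125/11485⌋ = 4251.
Step 4: Compare |C| = 8014 to 4251: violated.
The claimed |C| lies above the Hamming bound, so no 5-ary code of length 11 with d ≥ 7 can have 8014 codewords.


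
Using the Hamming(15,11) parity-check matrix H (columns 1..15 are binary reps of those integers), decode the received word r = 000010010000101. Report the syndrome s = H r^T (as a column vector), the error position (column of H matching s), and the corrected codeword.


s = (1, 1, 1, 1)^T, error position = 15, corrected codeword c = 000010010000100

Compute s = H r^T mod 2 one row at a time:
  s_1 = 1 + 0 + 0 + 0 + 0 + 1 + 0 + 1 = 3 ≡ 1 (mod 2).
  s_2 = 0 + 1 + 0 + 0 + 0 + 1 + 0 + 1 = 3 ≡ 1 (mod 2).
  s_3 = 0 + 0 + 0 + 0 + 0 + 0 + 0 + 1 = 1 ≡ 1 (mod 2).
  s_4 = 0 + 0 + 1 + 0 + 0 + 0 + 1 + 1 = 3 ≡ 1 (mod 2).
s = (1, 1, 1, 1)^T — this equals column 15 of H (binary 1111), so error is at position 15.
Correct: flip bit 15 of r = 000010010000101 to get c = 000010010000100.


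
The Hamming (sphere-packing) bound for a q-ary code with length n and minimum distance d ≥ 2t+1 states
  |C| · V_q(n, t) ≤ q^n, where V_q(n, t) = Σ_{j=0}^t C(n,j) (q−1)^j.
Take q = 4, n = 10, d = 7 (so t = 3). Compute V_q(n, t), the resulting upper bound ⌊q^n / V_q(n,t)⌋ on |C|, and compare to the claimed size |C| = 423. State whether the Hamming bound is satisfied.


V_q(n, t) = 3676, q^n = 1048576, Hamming bound = 285, |C| = 423 > bound (violated).

Step 1: Compute V_q(n, t) = Σ_{j=0}^3 C(n, j) (q−1)^j.
  j = 0: C(10,0)·(3)^0 = 1·1 = 1.
  j = 1: C(10,1)·(3)^1 = 10·3 = 30.
  j = 2: C(10,2)·(3)^2 = 45·9 = 405.
  j = 3: C(10,3)·(3)^3 = 120·27 = 3240.
  V_q(n, t) = 1 + 30 + 405 + 3240 = 3676.
Step 2: q^n = 4^10 = 1048576.
Step 3: Hamming bound ⌊q^n / V_q(n,t)⌋ = ⌊1048576/3676⌋ = 285.
Step 4: Compare |C| = 423 to 285: violated.
The claimed |C| lies above the Hamming bound, so no 4-ary code of length 10 with d ≥ 7 can have 423 codewords.


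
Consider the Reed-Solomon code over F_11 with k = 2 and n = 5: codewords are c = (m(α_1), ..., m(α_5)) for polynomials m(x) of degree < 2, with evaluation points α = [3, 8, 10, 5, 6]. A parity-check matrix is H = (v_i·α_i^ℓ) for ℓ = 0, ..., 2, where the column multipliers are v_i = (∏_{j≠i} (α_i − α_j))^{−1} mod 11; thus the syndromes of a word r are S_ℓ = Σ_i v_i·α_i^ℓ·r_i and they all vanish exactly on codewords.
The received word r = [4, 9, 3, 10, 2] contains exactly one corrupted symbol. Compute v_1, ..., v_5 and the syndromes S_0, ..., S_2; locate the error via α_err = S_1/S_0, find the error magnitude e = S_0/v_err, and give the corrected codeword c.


S = (2, 5, 7), error at position 2, error magnitude e = 1, c = [4, 8, 3, 10, 2].

Step 1: column multipliers v_i = (∏_{j≠i}(α_i − α_j))^{−1} mod 11.
  i = 1 (α = 3): (3−8)(3−10)(3−5)(3−6) = (−5)·(−7)·(−2)·(−3) = 210 ≡ 1, so v_1 = 1^{−1} = 1 (mod 11).
  i = 2 (α = 8): (8−3)(8−10)(8−5)(8−6) = 5·(−2)·3·2 = −60 ≡ 6, so v_2 = 6^{−1} = 2 (mod 11).
  i = 3 (α = 10): (10−3)(10−8)(10−5)(10−6) = 7·2·5·4 = 280 ≡ 5, so v_3 = 5^{−1} = 9 (mod 11).
  i = 4 (α = 5): (5−3)(5−8)(5−10)(5−6) = 2·(−3)·(−5)·(−1) = −30 ≡ 3, so v_4 = 3^{−1} = 4 (mod 11).
  i = 5 (α = 6): (6−3)(6−8)(6−10)(6−5) = 3·(−2)·(−4)·1 = 24 ≡ 2, so v_5 = 2^{−1} = 6 (mod 11).
  v = [1, 2, 9, 4, 6].
Step 2: syndromes of r = [4, 9, 3, 10, 2] (all sums mod 11).
  S_0 = Σ v_i r_i = 1·4 + 2·9 + 9·3 + 4·10 + 6·2 = 101 ≡ 2.
  S_1 = Σ v_i α_i r_i = 1·3·4 + 2·8·9 + 9·10·3 + 4·5·10 + 6·6·2 = 698 ≡ 5.
  α_i^2 mod 11 = [9, 9, 1, 3, 3].
  S_2 = Σ v_i α_i^2 r_i = 1·9·4 + 2·9·9 + 9·1·3 + 4·3·10 + 6·3·2 = 381 ≡ 7.
  S = (2, 5, 7) ≠ 0, so r is not a codeword (an error is present).
Step 3: locate the error. For a single error e at position i, S_ℓ = v_i·e·α_i^ℓ, so α_err = S_1/S_0.
  S_0^{−1} = 2^{−1} = 6 (mod 11), so α_err = 5·6 = 30 ≡ 8 = α_2. Error position i = 2.
  Consistency check: S_2/S_1 = 7·9 = 63 ≡ 8 = α_err ✓ (single-error assumption holds).
Step 4: error magnitude e = S_0/v_2 = S_0·∏_{j≠2}(α_2 − α_j) = 2·6 = 12 ≡ 1 (mod 11).
Step 5: correct position 2: c_2 = r_2 − e = 9 − 1 ≡ 8 (mod 11). Hence c = [4, 8, 3, 10, 2].
  Check: interpolating c through the α_i gives m(x) = 6 + 3·x (degree < 2) with m(α_i) = c_i for every i, so c is indeed a codeword.


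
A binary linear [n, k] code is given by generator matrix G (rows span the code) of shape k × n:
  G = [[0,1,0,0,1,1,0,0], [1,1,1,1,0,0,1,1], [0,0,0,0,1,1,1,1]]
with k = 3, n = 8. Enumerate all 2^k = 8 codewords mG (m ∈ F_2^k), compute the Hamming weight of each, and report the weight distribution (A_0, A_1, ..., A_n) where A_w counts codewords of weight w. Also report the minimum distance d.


Weight distribution: A_0 = 1, A_3 = 3, A_4 = 1, A_6 = 2, A_7 = 1. Minimum distance d = 3.

Enumerate all 2^3 = 8 messages m ∈ F_2^3.
For each, compute codeword c = mG in F_2^8, then tally its weight.
  m = 000 → c = 00000000, weight = 0.
  m = 100 → c = 01001100, weight = 3.
  m = 010 → c = 11110011, weight = 6.
  m = 110 → c = 10111111, weight = 7.
  m = 001 → c = 00001111, weight = 4.
  m = 101 → c = 01000011, weight = 3.
  m = 011 → c = 11111100, weight = 6.
  m = 111 → c = 10110000, weight = 3.
Tally weights:
  weight 0: 1 codewords.
  weight 3: 3 codewords.
  weight 4: 1 codewords.
  weight 6: 2 codewords.
  weight 7: 1 codewords.
Minimum distance d = smallest w > 0 with A_w > 0 = 3.
Sanity: Σ A_w = 8 = 2^3 = 8 ✓.


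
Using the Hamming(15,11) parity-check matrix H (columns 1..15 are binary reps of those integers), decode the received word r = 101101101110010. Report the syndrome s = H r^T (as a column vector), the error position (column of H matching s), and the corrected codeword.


s = (0, 0, 0, 1)^T, error position = 1, corrected codeword c = 001101101110010

Compute s = H r^T mod 2 one row at a time:
  s_1 = 0 + 1 + 1 + 1 + 0 + 0 + 1 + 0 = 4 ≡ 0 (mod 2).
  s_2 = 1 + 0 + 1 + 1 + 0 + 0 + 1 + 0 = 4 ≡ 0 (mod 2).
  s_3 = 0 + 1 + 1 + 1 + 1 + 1 + 1 + 0 = 6 ≡ 0 (mod 2).
  s_4 = 1 + 1 + 0 + 1 + 1 + 1 + 0 + 0 = 5 ≡ 1 (mod 2).
s = (0, 0, 0, 1)^T — this equals column 1 of H (binary 0001), so error is at position 1.
Correct: flip bit 1 of r = 101101101110010 to get c = 001101101110010.


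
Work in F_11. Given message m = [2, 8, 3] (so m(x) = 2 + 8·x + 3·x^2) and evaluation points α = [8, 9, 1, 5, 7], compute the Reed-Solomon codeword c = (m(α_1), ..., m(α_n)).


c = [5, 9, 2, 7, 7]

Message polynomial: m(x) = 2 + 8·x + 3·x^2 (mod 11).
For each evaluation point α_i, compute m(α_i) mod 11:
  α_1 = 8: Horner steps 3 → 10 → 5, so m(8) = 5.
  α_2 = 9: Horner steps 3 → 2 → 9, so m(9) = 9.
  α_3 = 1: Horner steps 3 → 0 → 2, so m(1) = 2.
  α_4 = 5: Horner steps 3 → 1 → 7, so m(5) = 7.
  α_5 = 7: Horner steps 3 → 7 → 7, so m(7) = 7.
Codeword c = [5, 9, 2, 7, 7] ∈ F_11^5.
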